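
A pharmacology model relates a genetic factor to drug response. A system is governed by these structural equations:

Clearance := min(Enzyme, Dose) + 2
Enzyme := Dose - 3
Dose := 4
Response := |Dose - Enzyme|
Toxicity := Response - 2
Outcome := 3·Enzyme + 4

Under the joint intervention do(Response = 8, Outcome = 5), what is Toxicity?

6

Setting Response = 8, Outcome = 5 by intervention discards those variables' equations.
Toxicity = Response - 2  [with Response=8]  = 6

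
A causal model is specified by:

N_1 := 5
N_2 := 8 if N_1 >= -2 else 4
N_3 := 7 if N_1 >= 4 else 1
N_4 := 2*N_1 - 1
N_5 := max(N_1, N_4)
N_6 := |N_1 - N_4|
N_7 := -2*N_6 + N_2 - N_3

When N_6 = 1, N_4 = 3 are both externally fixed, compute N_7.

-1

Under do(N_6 = 1, N_4 = 3), each intervened variable's structural equation is replaced by its fixed value.
N_2 = 8 if N_1 >= -2 else 4  [with N_1=5]  = 8
N_3 = 7 if N_1 >= 4 else 1  [with N_1=5]  = 7
N_7 = -2*N_6 + N_2 - N_3  [with N_6=1, N_2=8, N_3=7]  = -1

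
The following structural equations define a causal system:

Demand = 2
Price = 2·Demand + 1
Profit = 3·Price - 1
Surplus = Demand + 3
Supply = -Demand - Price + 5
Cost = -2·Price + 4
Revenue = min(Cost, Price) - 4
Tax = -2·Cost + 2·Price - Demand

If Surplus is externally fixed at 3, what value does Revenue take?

-10

do(Surplus=3) replaces the equation Surplus = Demand + 3 with the constant Surplus = 3.
Revenue is not downstream of the intervention, so its value is determined by the original equations.
Price = 2·Demand + 1  [with Demand=2]  = 5
Cost = -2·Price + 4  [with Price=5]  = -6
Revenue = min(Cost, Price) - 4  [with Cost=-6, Price=5]  = -10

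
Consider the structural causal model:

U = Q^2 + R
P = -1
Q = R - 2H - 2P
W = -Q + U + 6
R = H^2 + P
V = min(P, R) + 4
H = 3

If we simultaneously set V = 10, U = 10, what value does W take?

Setting V = 10, U = 10 by intervention discards those variables' equations.
R = H^2 + P  [with H=3, P=-1]  = 8
Q = R - 2H - 2P  [with R=8, H=3, P=-1]  = 4
W = -Q + U + 6  [with Q=4, U=10]  = 12

12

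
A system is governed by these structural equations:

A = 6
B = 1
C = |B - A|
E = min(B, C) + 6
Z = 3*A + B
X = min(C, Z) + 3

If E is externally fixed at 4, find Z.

The intervention breaks the incoming arrows to E: E = min(B, C) + 6 no longer applies, and E = 4.
Since Z is not a descendant of the intervened variable, it is unaffected.
Z = 3*A + B  [with A=6, B=1]  = 19

19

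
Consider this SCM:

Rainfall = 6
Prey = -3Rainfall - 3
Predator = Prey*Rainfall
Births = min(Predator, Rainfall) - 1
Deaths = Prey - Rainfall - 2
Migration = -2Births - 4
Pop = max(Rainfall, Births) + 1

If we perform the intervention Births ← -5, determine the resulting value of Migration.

Under do(Births=-5), the mechanism Births = min(Predator, Rainfall) - 1 is discarded; Births is fixed at -5.
Migration = -2Births - 4  [with Births=-5]  = 6

6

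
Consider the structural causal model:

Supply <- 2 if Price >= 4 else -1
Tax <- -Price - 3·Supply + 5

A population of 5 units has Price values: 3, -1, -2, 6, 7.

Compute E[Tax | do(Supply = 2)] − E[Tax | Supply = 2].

do(Supply=2) breaks Supply's dependence on Price. With Supply=2 fixed, Tax across the units is -4, 0, 1, -7, -8, mean -3.6.
E[Tax|Supply=2] averages over only the 2 units with Supply=2 (Price = 6, 7): Tax = -7, -8, mean -7.5.
Difference = -3.6 − (-7.5) = 3.9.

3.9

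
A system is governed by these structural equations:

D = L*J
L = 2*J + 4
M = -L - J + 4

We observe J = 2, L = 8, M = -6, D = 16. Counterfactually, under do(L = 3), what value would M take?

The intervention breaks the incoming arrows to L: L = 2*J + 4 no longer applies, and L = 3.
M = -L - J + 4  [with L=3, J=2]  = -1

-1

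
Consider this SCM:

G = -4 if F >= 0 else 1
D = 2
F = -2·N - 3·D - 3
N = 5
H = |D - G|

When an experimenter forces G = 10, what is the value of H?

8

Intervening sets G = 10 and removes its equation (G = -4 if F >= 0 else 1).
H = |D - G|  [with D=2, G=10]  = 8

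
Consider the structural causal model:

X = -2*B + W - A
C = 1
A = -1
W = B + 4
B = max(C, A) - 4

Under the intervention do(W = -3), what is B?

Under do(W=-3), the mechanism W = B + 4 is discarded; W is fixed at -3.
Since B is not a descendant of the intervened variable, it is unaffected.
B = max(C, A) - 4  [with C=1, A=-1]  = -3

-3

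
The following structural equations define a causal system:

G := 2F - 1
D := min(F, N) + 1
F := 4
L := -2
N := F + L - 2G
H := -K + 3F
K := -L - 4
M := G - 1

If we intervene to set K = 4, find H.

do(K=4) replaces the equation K := -L - 4 with the constant K = 4.
H = -K + 3F  [with K=4, F=4]  = 8

8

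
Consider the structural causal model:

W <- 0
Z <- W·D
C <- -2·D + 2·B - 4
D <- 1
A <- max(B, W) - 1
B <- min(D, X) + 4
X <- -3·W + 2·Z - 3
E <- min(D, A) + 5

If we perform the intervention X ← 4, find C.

The intervention breaks the incoming arrows to X: X <- -3·W + 2·Z - 3 no longer applies, and X = 4.
B = min(D, X) + 4  [with D=1, X=4]  = 5
C = -2·D + 2·B - 4  [with D=1, B=5]  = 4

4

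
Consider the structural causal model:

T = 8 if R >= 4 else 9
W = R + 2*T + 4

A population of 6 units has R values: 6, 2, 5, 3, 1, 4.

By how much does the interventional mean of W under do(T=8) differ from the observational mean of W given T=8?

Every unit gets T=8 under the intervention. W values become 26, 22, 25, 23, 21, 24; E[W|do(T=8)] = 23.5.
Conditioning on T=8 selects the 3 unit(s) with R ∈ {6, 5, 4}. Their W values: 26, 25, 24. Mean = 25.
Difference = 23.5 − 25 = -1.5.

-1.5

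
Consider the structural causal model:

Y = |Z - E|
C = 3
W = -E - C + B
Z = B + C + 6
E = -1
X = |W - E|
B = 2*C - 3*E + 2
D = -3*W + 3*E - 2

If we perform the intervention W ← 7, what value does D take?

-26

Under do(W=7), the mechanism W = -E - C + B is discarded; W is fixed at 7.
D = -3*W + 3*E - 2  [with W=7, E=-1]  = -26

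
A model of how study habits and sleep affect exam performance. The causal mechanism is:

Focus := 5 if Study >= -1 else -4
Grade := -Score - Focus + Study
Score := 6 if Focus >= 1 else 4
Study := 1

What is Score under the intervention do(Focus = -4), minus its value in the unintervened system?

The intervention breaks the incoming arrows to Focus: Focus := 5 if Study >= -1 else -4 no longer applies, and Focus = -4.
Score = 6 if Focus >= 1 else 4  [with Focus=-4]  = 4
Without intervention: Focus = 5 if Study >= -1 else -4  [with Study=1]  = 5; Score = 6 if Focus >= 1 else 4  [with Focus=5]  = 6.
Change = 4 − 6 = -2.

-2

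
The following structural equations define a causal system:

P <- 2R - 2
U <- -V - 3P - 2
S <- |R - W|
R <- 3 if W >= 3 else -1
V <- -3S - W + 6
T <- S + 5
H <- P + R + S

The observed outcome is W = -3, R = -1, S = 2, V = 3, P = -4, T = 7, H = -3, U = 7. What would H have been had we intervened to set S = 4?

The intervention breaks the incoming arrows to S: S <- |R - W| no longer applies, and S = 4.
R = 3 if W >= 3 else -1  [with W=-3]  = -1
P = 2R - 2  [with R=-1]  = -4
H = P + R + S  [with P=-4, R=-1, S=4]  = -1

-1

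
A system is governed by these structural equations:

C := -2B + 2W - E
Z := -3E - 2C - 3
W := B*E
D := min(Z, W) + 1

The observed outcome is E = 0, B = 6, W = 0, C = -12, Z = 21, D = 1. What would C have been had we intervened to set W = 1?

-10

The intervention breaks the incoming arrows to W: W := B*E no longer applies, and W = 1.
C = -2B + 2W - E  [with B=6, W=1, E=0]  = -10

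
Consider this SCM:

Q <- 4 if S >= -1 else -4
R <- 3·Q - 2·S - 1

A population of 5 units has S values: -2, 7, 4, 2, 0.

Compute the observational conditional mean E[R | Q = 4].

4.5

Conditioning on Q=4 selects the 4 unit(s) with S ∈ {7, 4, 2, 0}. Their R values: -3, 3, 7, 11. Mean = 4.5.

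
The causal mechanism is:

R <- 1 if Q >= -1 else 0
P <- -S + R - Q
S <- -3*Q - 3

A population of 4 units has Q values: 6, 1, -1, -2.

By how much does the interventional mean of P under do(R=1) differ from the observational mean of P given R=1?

-2

Under do(R=1), R's equation is replaced by R=1 for every unit. Per-unit P: 16, 6, 2, 0. Mean = 6.
Conditioning on R=1 selects the 3 unit(s) with Q ∈ {6, 1, -1}. Their P values: 16, 6, 2. Mean = 8.
Difference = 6 − 8 = -2.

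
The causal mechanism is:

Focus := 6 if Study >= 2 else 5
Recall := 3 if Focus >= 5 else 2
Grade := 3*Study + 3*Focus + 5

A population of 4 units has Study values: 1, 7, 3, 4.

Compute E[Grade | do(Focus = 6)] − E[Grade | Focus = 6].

-2.75

Every unit gets Focus=6 under the intervention. Grade values become 26, 44, 32, 35; E[Grade|do(Focus=6)] = 34.25.
Conditioning on Focus=6 selects the 3 unit(s) with Study ∈ {7, 3, 4}. Their Grade values: 44, 32, 35. Mean = 37.
Difference = 34.25 − 37 = -2.75.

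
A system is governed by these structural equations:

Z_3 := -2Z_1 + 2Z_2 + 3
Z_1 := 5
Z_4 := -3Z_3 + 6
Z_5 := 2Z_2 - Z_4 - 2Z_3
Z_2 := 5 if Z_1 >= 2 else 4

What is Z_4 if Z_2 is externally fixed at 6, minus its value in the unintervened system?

Under do(Z_2=6), the mechanism Z_2 := 5 if Z_1 >= 2 else 4 is discarded; Z_2 is fixed at 6.
Z_3 = -2Z_1 + 2Z_2 + 3  [with Z_1=5, Z_2=6]  = 5
Z_4 = -3Z_3 + 6  [with Z_3=5]  = -9
Without intervention: Z_2 = 5 if Z_1 >= 2 else 4  [with Z_1=5]  = 5; Z_3 = -2Z_1 + 2Z_2 + 3  [with Z_1=5, Z_2=5]  = 3; Z_4 = -3Z_3 + 6  [with Z_3=3]  = -3.
Change = -9 − (-3) = -6.

-6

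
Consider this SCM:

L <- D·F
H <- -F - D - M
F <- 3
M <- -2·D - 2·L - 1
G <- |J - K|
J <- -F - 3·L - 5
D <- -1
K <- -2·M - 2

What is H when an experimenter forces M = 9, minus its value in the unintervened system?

-2

The intervention breaks the incoming arrows to M: M <- -2·D - 2·L - 1 no longer applies, and M = 9.
H = -F - D - M  [with F=3, D=-1, M=9]  = -11
Without intervention: L = D·F  [with D=-1, F=3]  = -3; M = -2·D - 2·L - 1  [with D=-1, L=-3]  = 7; H = -F - D - M  [with F=3, D=-1, M=7]  = -9.
Change = -11 − (-9) = -2.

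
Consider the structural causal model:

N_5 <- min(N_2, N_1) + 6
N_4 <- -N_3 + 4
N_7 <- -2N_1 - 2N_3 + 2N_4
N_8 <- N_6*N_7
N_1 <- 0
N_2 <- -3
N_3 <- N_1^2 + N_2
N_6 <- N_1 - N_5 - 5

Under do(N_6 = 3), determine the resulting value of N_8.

Intervening sets N_6 = 3 and removes its equation (N_6 <- N_1 - N_5 - 5).
N_3 = N_1^2 + N_2  [with N_1=0, N_2=-3]  = -3
N_4 = -N_3 + 4  [with N_3=-3]  = 7
N_7 = -2N_1 - 2N_3 + 2N_4  [with N_1=0, N_3=-3, N_4=7]  = 20
N_8 = N_6*N_7  [with N_6=3, N_7=20]  = 60

60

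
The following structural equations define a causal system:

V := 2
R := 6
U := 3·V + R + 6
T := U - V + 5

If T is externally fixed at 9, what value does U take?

Under do(T=9), the mechanism T := U - V + 5 is discarded; T is fixed at 9.
Since U is not a descendant of the intervened variable, it is unaffected.
U = 3·V + R + 6  [with V=2, R=6]  = 18

18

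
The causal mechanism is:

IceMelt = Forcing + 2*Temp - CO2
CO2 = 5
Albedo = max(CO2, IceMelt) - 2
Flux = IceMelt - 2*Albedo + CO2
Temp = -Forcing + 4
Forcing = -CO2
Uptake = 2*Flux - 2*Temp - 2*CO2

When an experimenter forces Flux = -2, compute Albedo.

do(Flux=-2) replaces the equation Flux = IceMelt - 2*Albedo + CO2 with the constant Flux = -2.
Since Albedo is not a descendant of the intervened variable, it is unaffected.
Forcing = -CO2  [with CO2=5]  = -5
Temp = -Forcing + 4  [with Forcing=-5]  = 9
IceMelt = Forcing + 2*Temp - CO2  [with Forcing=-5, Temp=9, CO2=5]  = 8
Albedo = max(CO2, IceMelt) - 2  [with CO2=5, IceMelt=8]  = 6

6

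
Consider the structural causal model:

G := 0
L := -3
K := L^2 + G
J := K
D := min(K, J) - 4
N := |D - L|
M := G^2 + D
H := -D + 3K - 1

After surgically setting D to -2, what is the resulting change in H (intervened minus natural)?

7

do(D=-2) replaces the equation D := min(K, J) - 4 with the constant D = -2.
K = L^2 + G  [with L=-3, G=0]  = 9
H = -D + 3K - 1  [with D=-2, K=9]  = 28
Without intervention: K = L^2 + G  [with L=-3, G=0]  = 9; J = K  [with K=9]  = 9; D = min(K, J) - 4  [with K=9, J=9]  = 5; H = -D + 3K - 1  [with D=5, K=9]  = 21.
Change = 28 − 21 = 7.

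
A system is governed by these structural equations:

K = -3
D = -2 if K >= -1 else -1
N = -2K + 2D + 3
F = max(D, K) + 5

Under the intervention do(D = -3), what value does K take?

Under do(D=-3), the mechanism D = -2 if K >= -1 else -1 is discarded; D is fixed at -3.
K is not downstream of the intervention, so its value is determined by the original equations.

-3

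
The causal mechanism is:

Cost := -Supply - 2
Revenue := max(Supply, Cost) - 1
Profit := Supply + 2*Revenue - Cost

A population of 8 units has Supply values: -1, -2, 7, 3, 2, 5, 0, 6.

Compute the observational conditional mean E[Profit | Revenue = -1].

E[Profit|Revenue=-1] averages over only the 2 units with Revenue=-1 (Supply = -2, 0): Profit = -4, 0, mean -2.

-2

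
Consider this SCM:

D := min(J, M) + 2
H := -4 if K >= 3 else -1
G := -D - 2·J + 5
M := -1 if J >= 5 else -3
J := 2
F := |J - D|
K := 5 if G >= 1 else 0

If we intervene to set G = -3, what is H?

Under do(G=-3), the mechanism G := -D - 2·J + 5 is discarded; G is fixed at -3.
K = 5 if G >= 1 else 0  [with G=-3]  = 0
H = -4 if K >= 3 else -1  [with K=0]  = -1

-1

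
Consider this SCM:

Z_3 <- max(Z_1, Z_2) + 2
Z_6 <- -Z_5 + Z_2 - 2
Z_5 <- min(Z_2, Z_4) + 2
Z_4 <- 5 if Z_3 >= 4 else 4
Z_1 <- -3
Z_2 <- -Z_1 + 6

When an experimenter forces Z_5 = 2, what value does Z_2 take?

Under do(Z_5=2), the mechanism Z_5 <- min(Z_2, Z_4) + 2 is discarded; Z_5 is fixed at 2.
No directed path runs from Z_5 to Z_2, so Z_2 keeps its natural value.
Z_2 = -Z_1 + 6  [with Z_1=-3]  = 9

9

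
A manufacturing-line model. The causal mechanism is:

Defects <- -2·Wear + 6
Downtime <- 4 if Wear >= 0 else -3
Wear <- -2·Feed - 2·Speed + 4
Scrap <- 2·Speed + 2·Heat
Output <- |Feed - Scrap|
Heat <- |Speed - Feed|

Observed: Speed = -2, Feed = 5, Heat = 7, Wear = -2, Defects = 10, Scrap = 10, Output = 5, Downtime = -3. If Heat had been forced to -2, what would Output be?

13

The intervention breaks the incoming arrows to Heat: Heat <- |Speed - Feed| no longer applies, and Heat = -2.
Scrap = 2·Speed + 2·Heat  [with Speed=-2, Heat=-2]  = -8
Output = |Feed - Scrap|  [with Feed=5, Scrap=-8]  = 13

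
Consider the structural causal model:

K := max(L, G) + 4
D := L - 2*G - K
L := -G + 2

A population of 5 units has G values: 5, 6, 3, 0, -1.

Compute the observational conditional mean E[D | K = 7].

Observing K=7 restricts to units where K's equation naturally yields 7: G ∈ {3, -1}. In that subpopulation D = -14, -2, mean -8.

-8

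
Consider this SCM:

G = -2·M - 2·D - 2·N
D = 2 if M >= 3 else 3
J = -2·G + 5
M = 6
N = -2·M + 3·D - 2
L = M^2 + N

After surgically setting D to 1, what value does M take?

Under do(D=1), the mechanism D = 2 if M >= 3 else 3 is discarded; D is fixed at 1.
M is not downstream of the intervention, so its value is determined by the original equations.

6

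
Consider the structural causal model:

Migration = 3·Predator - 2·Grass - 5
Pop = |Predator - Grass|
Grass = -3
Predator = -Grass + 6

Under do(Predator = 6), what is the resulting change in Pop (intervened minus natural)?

-3

Under do(Predator=6), the mechanism Predator = -Grass + 6 is discarded; Predator is fixed at 6.
Pop = |Predator - Grass|  [with Predator=6, Grass=-3]  = 9
Without intervention: Predator = -Grass + 6  [with Grass=-3]  = 9; Pop = |Predator - Grass|  [with Predator=9, Grass=-3]  = 12.
Change = 9 − 12 = -3.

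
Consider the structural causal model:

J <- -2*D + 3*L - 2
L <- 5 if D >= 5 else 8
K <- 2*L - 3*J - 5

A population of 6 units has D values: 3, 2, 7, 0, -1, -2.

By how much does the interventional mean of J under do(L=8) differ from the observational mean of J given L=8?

-2.2

do(L=8) breaks L's dependence on D. With L=8 fixed, J across the units is 16, 18, 8, 22, 24, 26, mean 19.
Observing L=8 restricts to units where L's equation naturally yields 8: D ∈ {3, 2, 0, -1, -2}. In that subpopulation J = 16, 18, 22, 24, 26, mean 21.2.
Difference = 19 − 21.2 = -2.2.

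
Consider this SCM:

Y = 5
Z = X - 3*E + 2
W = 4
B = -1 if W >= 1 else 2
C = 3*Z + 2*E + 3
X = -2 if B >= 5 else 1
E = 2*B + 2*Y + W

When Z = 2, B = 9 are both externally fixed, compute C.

73

Under do(Z = 2, B = 9), each intervened variable's structural equation is replaced by its fixed value.
E = 2*B + 2*Y + W  [with B=9, Y=5, W=4]  = 32
C = 3*Z + 2*E + 3  [with Z=2, E=32]  = 73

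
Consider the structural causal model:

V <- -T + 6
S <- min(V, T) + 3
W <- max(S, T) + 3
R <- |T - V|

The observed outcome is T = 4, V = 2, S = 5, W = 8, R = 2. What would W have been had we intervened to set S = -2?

The intervention breaks the incoming arrows to S: S <- min(V, T) + 3 no longer applies, and S = -2.
W = max(S, T) + 3  [with S=-2, T=4]  = 7

7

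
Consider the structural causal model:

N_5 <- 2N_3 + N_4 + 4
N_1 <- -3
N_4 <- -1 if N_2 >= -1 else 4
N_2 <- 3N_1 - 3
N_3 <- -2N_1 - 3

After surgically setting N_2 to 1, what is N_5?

do(N_2=1) replaces the equation N_2 <- 3N_1 - 3 with the constant N_2 = 1.
N_3 = -2N_1 - 3  [with N_1=-3]  = 3
N_4 = -1 if N_2 >= -1 else 4  [with N_2=1]  = -1
N_5 = 2N_3 + N_4 + 4  [with N_3=3, N_4=-1]  = 9

9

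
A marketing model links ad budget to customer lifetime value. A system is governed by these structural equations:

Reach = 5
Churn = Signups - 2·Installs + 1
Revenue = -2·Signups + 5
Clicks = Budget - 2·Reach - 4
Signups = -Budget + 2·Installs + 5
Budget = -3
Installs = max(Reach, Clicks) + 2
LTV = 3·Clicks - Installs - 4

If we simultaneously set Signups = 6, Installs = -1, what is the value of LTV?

-54

Under do(Signups = 6, Installs = -1), each intervened variable's structural equation is replaced by its fixed value.
Clicks = Budget - 2·Reach - 4  [with Budget=-3, Reach=5]  = -17
LTV = 3·Clicks - Installs - 4  [with Clicks=-17, Installs=-1]  = -54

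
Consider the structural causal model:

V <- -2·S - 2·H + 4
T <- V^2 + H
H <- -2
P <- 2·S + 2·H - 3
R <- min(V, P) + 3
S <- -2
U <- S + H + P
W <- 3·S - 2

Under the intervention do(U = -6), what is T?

142

Under do(U=-6), the mechanism U <- S + H + P is discarded; U is fixed at -6.
Since T is not a descendant of the intervened variable, it is unaffected.
V = -2·S - 2·H + 4  [with S=-2, H=-2]  = 12
T = V^2 + H  [with V=12, H=-2]  = 142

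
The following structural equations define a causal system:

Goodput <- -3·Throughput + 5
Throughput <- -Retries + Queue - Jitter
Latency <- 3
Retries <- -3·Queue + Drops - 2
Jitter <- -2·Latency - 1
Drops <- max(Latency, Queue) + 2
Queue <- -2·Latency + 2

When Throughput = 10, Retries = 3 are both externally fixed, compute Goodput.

Under do(Throughput = 10, Retries = 3), each intervened variable's structural equation is replaced by its fixed value.
Goodput = -3·Throughput + 5  [with Throughput=10]  = -25

-25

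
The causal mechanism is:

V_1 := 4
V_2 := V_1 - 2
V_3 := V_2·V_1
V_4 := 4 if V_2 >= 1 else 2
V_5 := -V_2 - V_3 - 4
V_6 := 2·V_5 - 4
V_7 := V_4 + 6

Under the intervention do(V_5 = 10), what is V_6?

16

The intervention breaks the incoming arrows to V_5: V_5 := -V_2 - V_3 - 4 no longer applies, and V_5 = 10.
V_6 = 2·V_5 - 4  [with V_5=10]  = 16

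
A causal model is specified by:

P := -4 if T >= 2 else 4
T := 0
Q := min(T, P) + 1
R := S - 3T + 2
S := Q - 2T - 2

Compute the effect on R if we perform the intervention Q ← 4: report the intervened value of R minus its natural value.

3

do(Q=4) replaces the equation Q := min(T, P) + 1 with the constant Q = 4.
S = Q - 2T - 2  [with Q=4, T=0]  = 2
R = S - 3T + 2  [with S=2, T=0]  = 4
Without intervention: P = -4 if T >= 2 else 4  [with T=0]  = 4; Q = min(T, P) + 1  [with T=0, P=4]  = 1; S = Q - 2T - 2  [with Q=1, T=0]  = -1; R = S - 3T + 2  [with S=-1, T=0]  = 1.
Change = 4 − 1 = 3.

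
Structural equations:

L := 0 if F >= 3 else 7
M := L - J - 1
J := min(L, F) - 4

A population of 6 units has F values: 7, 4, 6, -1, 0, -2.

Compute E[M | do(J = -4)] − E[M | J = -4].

do(J=-4) breaks J's dependence on F. With J=-4 fixed, M across the units is 3, 3, 3, 10, 10, 10, mean 6.5.
E[M|J=-4] averages over only the 4 units with J=-4 (F = 7, 4, 6, 0): M = 3, 3, 3, 10, mean 4.75.
Difference = 6.5 − 4.75 = 1.75.

1.75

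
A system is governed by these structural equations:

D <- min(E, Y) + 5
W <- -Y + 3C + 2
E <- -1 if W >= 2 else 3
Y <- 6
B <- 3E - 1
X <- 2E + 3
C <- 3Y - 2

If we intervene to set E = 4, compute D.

9

Intervening sets E = 4 and removes its equation (E <- -1 if W >= 2 else 3).
D = min(E, Y) + 5  [with E=4, Y=6]  = 9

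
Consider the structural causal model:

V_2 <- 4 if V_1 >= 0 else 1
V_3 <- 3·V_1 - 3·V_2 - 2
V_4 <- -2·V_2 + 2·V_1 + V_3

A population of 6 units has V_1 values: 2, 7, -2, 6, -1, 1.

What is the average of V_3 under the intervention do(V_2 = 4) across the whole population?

Under do(V_2=4), V_2's equation is replaced by V_2=4 for every unit. Per-unit V_3: -8, 7, -20, 4, -17, -11. Mean = -7.5.

-7.5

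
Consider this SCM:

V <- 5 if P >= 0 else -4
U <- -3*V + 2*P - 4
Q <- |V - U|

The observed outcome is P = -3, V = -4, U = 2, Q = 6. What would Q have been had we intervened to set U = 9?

The intervention breaks the incoming arrows to U: U <- -3*V + 2*P - 4 no longer applies, and U = 9.
V = 5 if P >= 0 else -4  [with P=-3]  = -4
Q = |V - U|  [with V=-4, U=9]  = 13

13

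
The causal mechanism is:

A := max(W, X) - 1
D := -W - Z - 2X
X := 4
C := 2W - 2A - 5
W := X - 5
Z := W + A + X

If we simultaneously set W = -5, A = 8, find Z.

7

Setting W = -5, A = 8 by intervention discards those variables' equations.
Z = W + A + X  [with W=-5, A=8, X=4]  = 7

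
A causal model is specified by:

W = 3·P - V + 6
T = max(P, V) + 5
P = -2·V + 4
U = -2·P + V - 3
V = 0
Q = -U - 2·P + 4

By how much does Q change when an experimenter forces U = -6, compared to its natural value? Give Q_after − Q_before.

-5

Intervening sets U = -6 and removes its equation (U = -2·P + V - 3).
P = -2·V + 4  [with V=0]  = 4
Q = -U - 2·P + 4  [with U=-6, P=4]  = 2
Without intervention: P = -2·V + 4  [with V=0]  = 4; U = -2·P + V - 3  [with P=4, V=0]  = -11; Q = -U - 2·P + 4  [with U=-11, P=4]  = 7.
Change = 2 − 7 = -5.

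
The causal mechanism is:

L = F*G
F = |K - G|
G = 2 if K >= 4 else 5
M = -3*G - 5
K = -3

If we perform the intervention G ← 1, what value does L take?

4

do(G=1) replaces the equation G = 2 if K >= 4 else 5 with the constant G = 1.
F = |K - G|  [with K=-3, G=1]  = 4
L = F*G  [with F=4, G=1]  = 4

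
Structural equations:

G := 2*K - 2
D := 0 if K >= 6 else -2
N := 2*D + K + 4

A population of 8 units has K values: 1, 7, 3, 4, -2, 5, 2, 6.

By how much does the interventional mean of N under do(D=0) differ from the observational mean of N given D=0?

Every unit gets D=0 under the intervention. N values become 5, 11, 7, 8, 2, 9, 6, 10; E[N|do(D=0)] = 7.25.
E[N|D=0] averages over only the 2 units with D=0 (K = 7, 6): N = 11, 10, mean 10.5.
Difference = 7.25 − 10.5 = -3.25.

-3.25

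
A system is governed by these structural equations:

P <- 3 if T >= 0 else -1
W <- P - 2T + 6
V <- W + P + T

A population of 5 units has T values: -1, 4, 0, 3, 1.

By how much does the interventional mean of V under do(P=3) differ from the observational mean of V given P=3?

0.6

Every unit gets P=3 under the intervention. V values become 13, 8, 12, 9, 11; E[V|do(P=3)] = 10.6.
Conditioning on P=3 selects the 4 unit(s) with T ∈ {4, 0, 3, 1}. Their V values: 8, 12, 9, 11. Mean = 10.
Difference = 10.6 − 10 = 0.6.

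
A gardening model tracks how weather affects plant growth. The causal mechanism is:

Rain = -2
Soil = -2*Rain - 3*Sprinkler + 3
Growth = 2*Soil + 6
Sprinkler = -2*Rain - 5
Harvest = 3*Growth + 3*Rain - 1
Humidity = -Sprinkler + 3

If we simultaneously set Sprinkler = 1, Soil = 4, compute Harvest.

35

Under do(Sprinkler = 1, Soil = 4), each intervened variable's structural equation is replaced by its fixed value.
Growth = 2*Soil + 6  [with Soil=4]  = 14
Harvest = 3*Growth + 3*Rain - 1  [with Growth=14, Rain=-2]  = 35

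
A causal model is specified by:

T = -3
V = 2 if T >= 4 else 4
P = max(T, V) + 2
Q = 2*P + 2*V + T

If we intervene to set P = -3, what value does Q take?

-1

The intervention breaks the incoming arrows to P: P = max(T, V) + 2 no longer applies, and P = -3.
V = 2 if T >= 4 else 4  [with T=-3]  = 4
Q = 2*P + 2*V + T  [with P=-3, V=4, T=-3]  = -1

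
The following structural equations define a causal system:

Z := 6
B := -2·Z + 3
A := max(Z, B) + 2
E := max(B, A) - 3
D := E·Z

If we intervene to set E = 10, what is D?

60

Intervening sets E = 10 and removes its equation (E := max(B, A) - 3).
D = E·Z  [with E=10, Z=6]  = 60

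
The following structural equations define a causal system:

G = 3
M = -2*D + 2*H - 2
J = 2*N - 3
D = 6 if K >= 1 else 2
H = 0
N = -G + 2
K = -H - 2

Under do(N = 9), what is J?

The intervention breaks the incoming arrows to N: N = -G + 2 no longer applies, and N = 9.
J = 2*N - 3  [with N=9]  = 15

15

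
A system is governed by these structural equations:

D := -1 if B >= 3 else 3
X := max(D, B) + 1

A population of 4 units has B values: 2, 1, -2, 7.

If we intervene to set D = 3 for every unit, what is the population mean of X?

The intervention sets D=3 in all 4 units regardless of B. Recomputing X per unit gives 4, 4, 4, 8; average 5.

5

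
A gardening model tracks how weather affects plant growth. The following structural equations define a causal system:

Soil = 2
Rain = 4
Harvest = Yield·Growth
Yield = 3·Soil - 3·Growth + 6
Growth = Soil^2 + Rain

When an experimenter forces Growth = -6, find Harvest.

-180

do(Growth=-6) replaces the equation Growth = Soil^2 + Rain with the constant Growth = -6.
Yield = 3·Soil - 3·Growth + 6  [with Soil=2, Growth=-6]  = 30
Harvest = Yield·Growth  [with Yield=30, Growth=-6]  = -180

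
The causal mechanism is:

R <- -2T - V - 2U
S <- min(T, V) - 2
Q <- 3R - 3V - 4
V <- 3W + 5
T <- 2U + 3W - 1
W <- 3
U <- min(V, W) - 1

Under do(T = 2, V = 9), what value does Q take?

Under do(T = 2, V = 9), each intervened variable's structural equation is replaced by its fixed value.
U = min(V, W) - 1  [with V=9, W=3]  = 2
R = -2T - V - 2U  [with T=2, V=9, U=2]  = -17
Q = 3R - 3V - 4  [with R=-17, V=9]  = -82

-82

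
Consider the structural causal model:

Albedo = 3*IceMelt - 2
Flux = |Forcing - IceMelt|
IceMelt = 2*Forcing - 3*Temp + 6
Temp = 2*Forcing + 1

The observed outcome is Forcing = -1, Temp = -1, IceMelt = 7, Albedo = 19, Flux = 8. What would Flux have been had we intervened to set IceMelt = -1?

0

do(IceMelt=-1) replaces the equation IceMelt = 2*Forcing - 3*Temp + 6 with the constant IceMelt = -1.
Flux = |Forcing - IceMelt|  [with Forcing=-1, IceMelt=-1]  = 0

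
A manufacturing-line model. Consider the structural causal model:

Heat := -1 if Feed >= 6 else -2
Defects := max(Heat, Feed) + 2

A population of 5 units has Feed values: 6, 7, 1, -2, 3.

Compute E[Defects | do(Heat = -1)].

5.2

The intervention sets Heat=-1 in all 5 units regardless of Feed. Recomputing Defects per unit gives 8, 9, 3, 1, 5; average 5.2.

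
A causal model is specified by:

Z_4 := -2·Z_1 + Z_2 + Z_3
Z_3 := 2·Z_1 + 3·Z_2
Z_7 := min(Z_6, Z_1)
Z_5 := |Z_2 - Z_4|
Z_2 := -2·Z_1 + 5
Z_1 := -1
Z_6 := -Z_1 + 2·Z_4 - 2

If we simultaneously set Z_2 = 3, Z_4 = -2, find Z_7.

-5

Setting Z_2 = 3, Z_4 = -2 by intervention discards those variables' equations.
Z_6 = -Z_1 + 2·Z_4 - 2  [with Z_1=-1, Z_4=-2]  = -5
Z_7 = min(Z_6, Z_1)  [with Z_6=-5, Z_1=-1]  = -5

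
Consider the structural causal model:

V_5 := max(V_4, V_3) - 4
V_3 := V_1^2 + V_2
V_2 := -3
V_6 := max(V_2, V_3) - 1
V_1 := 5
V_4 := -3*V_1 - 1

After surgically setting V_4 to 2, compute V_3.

22

Under do(V_4=2), the mechanism V_4 := -3*V_1 - 1 is discarded; V_4 is fixed at 2.
Since V_3 is not a descendant of the intervened variable, it is unaffected.
V_3 = V_1^2 + V_2  [with V_1=5, V_2=-3]  = 22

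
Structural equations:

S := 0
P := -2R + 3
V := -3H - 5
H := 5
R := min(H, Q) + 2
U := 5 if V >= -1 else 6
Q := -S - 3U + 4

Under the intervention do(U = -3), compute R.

7

Under do(U=-3), the mechanism U := 5 if V >= -1 else 6 is discarded; U is fixed at -3.
Q = -S - 3U + 4  [with S=0, U=-3]  = 13
R = min(H, Q) + 2  [with H=5, Q=13]  = 7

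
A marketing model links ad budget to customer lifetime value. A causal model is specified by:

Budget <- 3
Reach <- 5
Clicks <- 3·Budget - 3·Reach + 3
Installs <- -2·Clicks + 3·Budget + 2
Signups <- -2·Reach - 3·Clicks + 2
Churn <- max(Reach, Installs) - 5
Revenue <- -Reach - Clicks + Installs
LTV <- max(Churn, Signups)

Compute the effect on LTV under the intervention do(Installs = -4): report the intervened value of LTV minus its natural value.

-11

do(Installs=-4) replaces the equation Installs <- -2·Clicks + 3·Budget + 2 with the constant Installs = -4.
Clicks = 3·Budget - 3·Reach + 3  [with Budget=3, Reach=5]  = -3
Signups = -2·Reach - 3·Clicks + 2  [with Reach=5, Clicks=-3]  = 1
Churn = max(Reach, Installs) - 5  [with Reach=5, Installs=-4]  = 0
LTV = max(Churn, Signups)  [with Churn=0, Signups=1]  = 1
Without intervention: Clicks = 3·Budget - 3·Reach + 3  [with Budget=3, Reach=5]  = -3; Installs = -2·Clicks + 3·Budget + 2  [with Clicks=-3, Budget=3]  = 17; Signups = -2·Reach - 3·Clicks + 2  [with Reach=5, Clicks=-3]  = 1; Churn = max(Reach, Installs) - 5  [with Reach=5, Installs=17]  = 12; LTV = max(Churn, Signups)  [with Churn=12, Signups=1]  = 12.
Change = 1 − 12 = -11.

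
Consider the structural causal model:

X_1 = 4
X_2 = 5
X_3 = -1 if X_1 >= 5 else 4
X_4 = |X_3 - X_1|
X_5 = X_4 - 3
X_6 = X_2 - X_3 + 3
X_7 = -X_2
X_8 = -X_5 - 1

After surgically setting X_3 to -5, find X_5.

6

do(X_3=-5) replaces the equation X_3 = -1 if X_1 >= 5 else 4 with the constant X_3 = -5.
X_4 = |X_3 - X_1|  [with X_3=-5, X_1=4]  = 9
X_5 = X_4 - 3  [with X_4=9]  = 6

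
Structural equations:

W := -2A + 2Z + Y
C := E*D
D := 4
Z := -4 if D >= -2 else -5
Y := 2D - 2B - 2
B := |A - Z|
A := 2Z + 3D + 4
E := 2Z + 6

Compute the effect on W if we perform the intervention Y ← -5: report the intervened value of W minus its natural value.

13

Intervening sets Y = -5 and removes its equation (Y := 2D - 2B - 2).
Z = -4 if D >= -2 else -5  [with D=4]  = -4
A = 2Z + 3D + 4  [with Z=-4, D=4]  = 8
W = -2A + 2Z + Y  [with A=8, Z=-4, Y=-5]  = -29
Without intervention: Z = -4 if D >= -2 else -5  [with D=4]  = -4; A = 2Z + 3D + 4  [with Z=-4, D=4]  = 8; B = |A - Z|  [with A=8, Z=-4]  = 12; Y = 2D - 2B - 2  [with D=4, B=12]  = -18; W = -2A + 2Z + Y  [with A=8, Z=-4, Y=-18]  = -42.
Change = -29 − (-42) = 13.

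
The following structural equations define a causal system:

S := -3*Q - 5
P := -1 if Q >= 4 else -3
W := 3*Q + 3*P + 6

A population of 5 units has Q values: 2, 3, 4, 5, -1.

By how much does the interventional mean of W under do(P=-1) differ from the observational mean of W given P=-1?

-5.7

Every unit gets P=-1 under the intervention. W values become 9, 12, 15, 18, 0; E[W|do(P=-1)] = 10.8.
E[W|P=-1] averages over only the 2 units with P=-1 (Q = 4, 5): W = 15, 18, mean 16.5.
Difference = 10.8 − 16.5 = -5.7.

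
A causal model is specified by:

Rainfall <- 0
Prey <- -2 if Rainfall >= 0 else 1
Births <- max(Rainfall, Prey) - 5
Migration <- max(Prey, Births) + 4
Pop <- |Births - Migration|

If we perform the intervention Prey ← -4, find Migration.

0

Under do(Prey=-4), the mechanism Prey <- -2 if Rainfall >= 0 else 1 is discarded; Prey is fixed at -4.
Births = max(Rainfall, Prey) - 5  [with Rainfall=0, Prey=-4]  = -5
Migration = max(Prey, Births) + 4  [with Prey=-4, Births=-5]  = 0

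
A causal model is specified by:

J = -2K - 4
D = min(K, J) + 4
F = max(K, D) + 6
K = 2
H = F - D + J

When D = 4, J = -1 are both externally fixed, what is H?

5

Setting D = 4, J = -1 by intervention discards those variables' equations.
F = max(K, D) + 6  [with K=2, D=4]  = 10
H = F - D + J  [with F=10, D=4, J=-1]  = 5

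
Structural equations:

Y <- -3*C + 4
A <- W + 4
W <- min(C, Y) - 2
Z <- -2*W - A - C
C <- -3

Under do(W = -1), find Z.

do(W=-1) replaces the equation W <- min(C, Y) - 2 with the constant W = -1.
A = W + 4  [with W=-1]  = 3
Z = -2*W - A - C  [with W=-1, A=3, C=-3]  = 2

2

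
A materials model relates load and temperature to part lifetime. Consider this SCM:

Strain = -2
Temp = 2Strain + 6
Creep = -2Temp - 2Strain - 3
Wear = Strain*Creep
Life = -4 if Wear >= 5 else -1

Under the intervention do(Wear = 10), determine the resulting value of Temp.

2

The intervention breaks the incoming arrows to Wear: Wear = Strain*Creep no longer applies, and Wear = 10.
Since Temp is not a descendant of the intervened variable, it is unaffected.
Temp = 2Strain + 6  [with Strain=-2]  = 2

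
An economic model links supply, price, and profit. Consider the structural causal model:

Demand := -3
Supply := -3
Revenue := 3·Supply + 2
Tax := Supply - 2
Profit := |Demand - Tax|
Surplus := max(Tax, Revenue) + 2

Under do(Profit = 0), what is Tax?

-5

The intervention breaks the incoming arrows to Profit: Profit := |Demand - Tax| no longer applies, and Profit = 0.
Since Tax is not a descendant of the intervened variable, it is unaffected.
Tax = Supply - 2  [with Supply=-3]  = -5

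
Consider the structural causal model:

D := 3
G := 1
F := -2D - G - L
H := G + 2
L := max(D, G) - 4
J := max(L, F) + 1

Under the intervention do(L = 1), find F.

Intervening sets L = 1 and removes its equation (L := max(D, G) - 4).
F = -2D - G - L  [with D=3, G=1, L=1]  = -8

-8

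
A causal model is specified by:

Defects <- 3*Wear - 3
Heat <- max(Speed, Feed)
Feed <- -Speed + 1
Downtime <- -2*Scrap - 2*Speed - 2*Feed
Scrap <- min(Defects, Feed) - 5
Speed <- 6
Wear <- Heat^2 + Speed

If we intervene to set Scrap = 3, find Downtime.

Intervening sets Scrap = 3 and removes its equation (Scrap <- min(Defects, Feed) - 5).
Feed = -Speed + 1  [with Speed=6]  = -5
Downtime = -2*Scrap - 2*Speed - 2*Feed  [with Scrap=3, Speed=6, Feed=-5]  = -8

-8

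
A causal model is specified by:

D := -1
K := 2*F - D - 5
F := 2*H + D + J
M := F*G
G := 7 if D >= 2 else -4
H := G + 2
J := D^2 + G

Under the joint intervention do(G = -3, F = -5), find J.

The joint intervention fixes G = -3, F = -5, removing each variable's own equation.
J = D^2 + G  [with D=-1, G=-3]  = -2

-2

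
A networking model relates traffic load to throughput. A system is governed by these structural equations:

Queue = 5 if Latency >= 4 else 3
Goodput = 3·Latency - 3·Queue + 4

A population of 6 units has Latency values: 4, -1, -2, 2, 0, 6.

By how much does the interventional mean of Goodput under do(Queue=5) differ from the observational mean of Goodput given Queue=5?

-10.5

Under do(Queue=5), Queue's equation is replaced by Queue=5 for every unit. Per-unit Goodput: 1, -14, -17, -5, -11, 7. Mean = -6.5.
Observing Queue=5 restricts to units where Queue's equation naturally yields 5: Latency ∈ {4, 6}. In that subpopulation Goodput = 1, 7, mean 4.
Difference = -6.5 − 4 = -10.5.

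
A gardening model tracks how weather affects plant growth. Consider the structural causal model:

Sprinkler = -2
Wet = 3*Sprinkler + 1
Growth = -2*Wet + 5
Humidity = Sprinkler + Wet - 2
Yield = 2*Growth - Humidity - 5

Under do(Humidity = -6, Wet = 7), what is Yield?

-17

The joint intervention fixes Humidity = -6, Wet = 7, removing each variable's own equation.
Growth = -2*Wet + 5  [with Wet=7]  = -9
Yield = 2*Growth - Humidity - 5  [with Growth=-9, Humidity=-6]  = -17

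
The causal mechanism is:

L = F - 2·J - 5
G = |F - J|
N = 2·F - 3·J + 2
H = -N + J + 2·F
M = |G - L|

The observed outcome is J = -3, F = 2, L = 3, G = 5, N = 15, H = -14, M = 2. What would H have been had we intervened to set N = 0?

1

The intervention breaks the incoming arrows to N: N = 2·F - 3·J + 2 no longer applies, and N = 0.
H = -N + J + 2·F  [with N=0, J=-3, F=2]  = 1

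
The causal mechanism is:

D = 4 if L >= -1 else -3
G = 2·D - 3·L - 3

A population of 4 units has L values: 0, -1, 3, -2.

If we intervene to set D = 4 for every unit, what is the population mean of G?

Every unit gets D=4 under the intervention. G values become 5, 8, -4, 11; E[G|do(D=4)] = 5.

5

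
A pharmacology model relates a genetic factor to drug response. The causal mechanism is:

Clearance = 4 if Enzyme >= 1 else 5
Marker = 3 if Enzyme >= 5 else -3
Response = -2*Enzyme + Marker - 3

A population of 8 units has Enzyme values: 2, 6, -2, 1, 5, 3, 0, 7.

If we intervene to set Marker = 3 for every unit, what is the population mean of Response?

Under do(Marker=3), Marker's equation is replaced by Marker=3 for every unit. Per-unit Response: -4, -12, 4, -2, -10, -6, 0, -14. Mean = -5.5.

-5.5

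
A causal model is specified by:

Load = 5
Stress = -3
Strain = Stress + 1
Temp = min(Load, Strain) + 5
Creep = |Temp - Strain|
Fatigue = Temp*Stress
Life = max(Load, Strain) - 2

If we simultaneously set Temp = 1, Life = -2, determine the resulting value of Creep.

Setting Temp = 1, Life = -2 by intervention discards those variables' equations.
Strain = Stress + 1  [with Stress=-3]  = -2
Creep = |Temp - Strain|  [with Temp=1, Strain=-2]  = 3

3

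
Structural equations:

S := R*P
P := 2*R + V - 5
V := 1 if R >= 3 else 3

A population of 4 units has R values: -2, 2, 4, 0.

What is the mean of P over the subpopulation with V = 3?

Observing V=3 restricts to units where V's equation naturally yields 3: R ∈ {-2, 2, 0}. In that subpopulation P = -6, 2, -2, mean -2.

-2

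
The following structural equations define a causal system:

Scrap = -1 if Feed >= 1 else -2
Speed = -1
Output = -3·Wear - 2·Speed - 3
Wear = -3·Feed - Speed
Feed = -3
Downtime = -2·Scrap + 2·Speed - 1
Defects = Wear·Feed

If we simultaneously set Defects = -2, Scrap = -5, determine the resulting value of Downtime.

Under do(Defects = -2, Scrap = -5), each intervened variable's structural equation is replaced by its fixed value.
Downtime = -2·Scrap + 2·Speed - 1  [with Scrap=-5, Speed=-1]  = 7

7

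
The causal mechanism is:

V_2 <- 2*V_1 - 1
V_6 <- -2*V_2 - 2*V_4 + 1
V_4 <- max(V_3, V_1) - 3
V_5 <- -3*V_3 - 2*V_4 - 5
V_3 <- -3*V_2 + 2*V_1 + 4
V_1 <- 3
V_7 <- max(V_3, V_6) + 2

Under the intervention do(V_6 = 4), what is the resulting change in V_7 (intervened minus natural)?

Intervening sets V_6 = 4 and removes its equation (V_6 <- -2*V_2 - 2*V_4 + 1).
V_2 = 2*V_1 - 1  [with V_1=3]  = 5
V_3 = -3*V_2 + 2*V_1 + 4  [with V_2=5, V_1=3]  = -5
V_7 = max(V_3, V_6) + 2  [with V_3=-5, V_6=4]  = 6
Without intervention: V_2 = 2*V_1 - 1  [with V_1=3]  = 5; V_3 = -3*V_2 + 2*V_1 + 4  [with V_2=5, V_1=3]  = -5; V_4 = max(V_3, V_1) - 3  [with V_3=-5, V_1=3]  = 0; V_6 = -2*V_2 - 2*V_4 + 1  [with V_2=5, V_4=0]  = -9; V_7 = max(V_3, V_6) + 2  [with V_3=-5, V_6=-9]  = -3.
Change = 6 − (-3) = 9.

9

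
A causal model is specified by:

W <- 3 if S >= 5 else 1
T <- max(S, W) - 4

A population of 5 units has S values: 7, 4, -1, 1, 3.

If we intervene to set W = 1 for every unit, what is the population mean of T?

-0.8

Every unit gets W=1 under the intervention. T values become 3, 0, -3, -3, -1; E[T|do(W=1)] = -0.8.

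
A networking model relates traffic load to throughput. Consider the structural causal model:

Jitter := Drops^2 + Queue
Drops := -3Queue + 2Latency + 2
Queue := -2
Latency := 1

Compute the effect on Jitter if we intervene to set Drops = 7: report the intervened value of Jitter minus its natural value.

The intervention breaks the incoming arrows to Drops: Drops := -3Queue + 2Latency + 2 no longer applies, and Drops = 7.
Jitter = Drops^2 + Queue  [with Drops=7, Queue=-2]  = 47
Without intervention: Drops = -3Queue + 2Latency + 2  [with Queue=-2, Latency=1]  = 10; Jitter = Drops^2 + Queue  [with Drops=10, Queue=-2]  = 98.
Change = 47 − 98 = -51.

-51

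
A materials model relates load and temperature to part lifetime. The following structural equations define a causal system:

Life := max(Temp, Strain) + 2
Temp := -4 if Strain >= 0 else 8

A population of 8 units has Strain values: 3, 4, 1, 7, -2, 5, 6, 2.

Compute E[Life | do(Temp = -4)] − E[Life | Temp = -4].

Under do(Temp=-4), Temp's equation is replaced by Temp=-4 for every unit. Per-unit Life: 5, 6, 3, 9, 0, 7, 8, 4. Mean = 5.25.
Conditioning on Temp=-4 selects the 7 unit(s) with Strain ∈ {3, 4, 1, 7, 5, 6, 2}. Their Life values: 5, 6, 3, 9, 7, 8, 4. Mean = 6.
Difference = 5.25 − 6 = -0.75.

-0.75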